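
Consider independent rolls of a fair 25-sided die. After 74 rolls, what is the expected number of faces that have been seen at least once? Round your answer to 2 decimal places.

For each face, P(seen in 74 rolls) = 1 - (24/25)^74 = 0.951.
By linearity of expectation, E[distinct seen] = 25·(1 - (24/25)^74) = 23.781.

23.78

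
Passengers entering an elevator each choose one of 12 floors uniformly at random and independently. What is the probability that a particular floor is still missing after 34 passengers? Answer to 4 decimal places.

Each passenger misses the fixed floor with probability (12-1)/12 = 11/12, independently.
P(still missing after 34) = (11/12)^34 = 0.05190.

0.0519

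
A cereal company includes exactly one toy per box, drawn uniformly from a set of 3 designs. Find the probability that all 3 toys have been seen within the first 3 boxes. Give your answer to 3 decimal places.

By inclusion–exclusion over which toys are missing,
P(all seen) = Σ_{j=0}^{3} (-1)^j C(3,j)((3-j)/3)^3
= 1.0000 - 0.8889 + 0.1111 - 0.0000
= 0.2222.

0.222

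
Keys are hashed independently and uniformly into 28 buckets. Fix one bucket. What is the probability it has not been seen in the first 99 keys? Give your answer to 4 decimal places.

Each key misses the fixed bucket with probability (28-1)/28 = 27/28, independently.
P(still missing after 99) = (27/28)^99 = 0.02731.

0.0273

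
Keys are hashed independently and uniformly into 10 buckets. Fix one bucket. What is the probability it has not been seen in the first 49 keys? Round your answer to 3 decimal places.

On each key the fixed bucket fails to appear with probability 9/10.
P(still missing after 49) = (9/10)^49 = 0.0057.

0.006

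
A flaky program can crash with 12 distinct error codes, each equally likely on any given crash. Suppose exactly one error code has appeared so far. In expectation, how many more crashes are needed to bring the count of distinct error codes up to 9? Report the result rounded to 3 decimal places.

14.239

From k distinct to k+1 distinct takes on average 12/(12-k) crashes.
Sum over k = 1,...,8: E = 12/11 + 12/10 + 12/9 + ... + 12/5 + 12/4 = 14.2385.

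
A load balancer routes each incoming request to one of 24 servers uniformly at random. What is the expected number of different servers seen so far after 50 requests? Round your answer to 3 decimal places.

For each server, P(seen in 50 requests) = 1 - (23/24)^50 = 0.8809.
By linearity of expectation, E[distinct seen] = 24·(1 - (23/24)^50) = 21.1421.

21.142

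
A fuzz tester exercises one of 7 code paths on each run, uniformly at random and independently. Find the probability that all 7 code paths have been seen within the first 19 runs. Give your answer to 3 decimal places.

0.660

Let A_i be the event that code path i is missing after 19 runs. By inclusion–exclusion on the A_i,
P(all seen) = Σ_{j=0}^{7} (-1)^j C(7,j)((7-j)/7)^19
= 1.0000 - 0.3742 + 0.0351 - 0.0008 + 0.0000 - 0.0000 + 0.0000 - 0.0000
= 0.6601.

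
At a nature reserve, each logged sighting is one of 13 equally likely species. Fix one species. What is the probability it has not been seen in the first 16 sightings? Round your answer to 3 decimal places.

On each sighting the fixed species fails to appear with probability 12/13.
P(still missing after 16) = (12/13)^16 = 0.2778.

0.278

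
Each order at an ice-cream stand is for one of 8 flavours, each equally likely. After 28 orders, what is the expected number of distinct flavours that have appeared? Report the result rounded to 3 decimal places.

7.810

For each flavour, P(seen in 28 orders) = 1 - (7/8)^28 = 0.9762.
By linearity of expectation, E[distinct seen] = 8·(1 - (7/8)^28) = 7.8098.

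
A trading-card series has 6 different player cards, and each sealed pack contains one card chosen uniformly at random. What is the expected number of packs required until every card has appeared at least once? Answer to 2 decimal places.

14.70

The wait to go from k to k+1 distinct cards is geometric with mean 6/(6-k).
E[T] = 6/6 + 6/5 + 6/4 + 6/3 + 6/2 + 6/1 = 6·H_{6}.
H_{6} = 2.450, so E[T] = 14.700.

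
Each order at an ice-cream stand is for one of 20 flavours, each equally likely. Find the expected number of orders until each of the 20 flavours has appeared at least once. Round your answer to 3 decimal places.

The wait to go from k to k+1 distinct flavours is geometric with mean 20/(20-k).
E[T] = 20/20 + 20/19 + 20/18 + ... + 20/2 + 20/1 = 20·H_{20}.
H_{20} = 3.5977, so E[T] = 71.9548.

71.955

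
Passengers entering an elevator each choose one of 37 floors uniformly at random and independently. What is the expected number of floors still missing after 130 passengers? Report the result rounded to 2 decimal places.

For each floor, P(unseen after 130) = (36/37)^130 = 0.028.
By linearity of expectation, E[unseen] = 37·(36/37)^130 = 1.050.

1.05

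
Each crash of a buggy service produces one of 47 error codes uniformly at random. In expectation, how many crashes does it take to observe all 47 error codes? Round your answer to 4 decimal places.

208.5843

Split into phases: going from k distinct to k+1 distinct takes on average 47/(47-k) crashes.
E[T] = 47/47 + 47/46 + 47/45 + ... + 47/2 + 47/1 = 47·H_{47}.
H_{47} = 4.43796, so E[T] = 208.58430.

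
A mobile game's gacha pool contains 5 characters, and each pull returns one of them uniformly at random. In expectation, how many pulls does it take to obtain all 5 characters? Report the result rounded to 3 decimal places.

Split into phases: going from k distinct to k+1 distinct takes on average 5/(5-k) pulls.
E[T] = 5/5 + 5/4 + 5/3 + 5/2 + 5/1 = 5·H_{5}.
H_{5} = 2.2833, so E[T] = 11.4167.

11.417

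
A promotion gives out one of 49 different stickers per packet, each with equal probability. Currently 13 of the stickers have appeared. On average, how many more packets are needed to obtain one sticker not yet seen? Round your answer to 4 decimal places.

The number of packets until the next new sticker is geometric with success probability 36/49, so its mean is 49/36.
E = 49/36 = 1.36111.

1.3611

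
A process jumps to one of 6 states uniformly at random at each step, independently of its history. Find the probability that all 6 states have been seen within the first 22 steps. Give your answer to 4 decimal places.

0.8933

By inclusion–exclusion over which states are missing,
P(all seen) = Σ_{j=0}^{6} (-1)^j C(6,j)((6-j)/6)^22
= 1.00000 - 0.10868 + 0.00200 - 0.00000 + 0.00000 - 0.00000 + 0.00000
= 0.89332.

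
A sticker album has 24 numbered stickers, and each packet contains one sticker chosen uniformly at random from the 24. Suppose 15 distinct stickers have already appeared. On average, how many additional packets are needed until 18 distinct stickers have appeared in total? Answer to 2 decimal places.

With k distinct stickers already seen, the next new one takes an expected 24/(24-k) packets.
Sum over k = 15,...,17: E = 24/9 + 24/8 + 24/7 = 9.095.

9.10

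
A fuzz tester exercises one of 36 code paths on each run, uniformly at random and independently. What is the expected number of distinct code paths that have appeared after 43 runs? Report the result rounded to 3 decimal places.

For each code path, P(seen in 43 runs) = 1 - (35/36)^43 = 0.7022.
By linearity of expectation, E[distinct seen] = 36·(1 - (35/36)^43) = 25.2794.

25.279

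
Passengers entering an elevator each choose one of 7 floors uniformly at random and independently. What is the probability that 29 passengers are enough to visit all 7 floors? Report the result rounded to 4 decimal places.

0.9211

By inclusion–exclusion over which floors are missing,
P(all seen) = Σ_{j=0}^{7} (-1)^j C(7,j)((7-j)/7)^29
= 1.00000 - 0.08010 + 0.00121 - 0.00000 + 0.00000 - 0.00000 + 0.00000 - 0.00000
= 0.92111.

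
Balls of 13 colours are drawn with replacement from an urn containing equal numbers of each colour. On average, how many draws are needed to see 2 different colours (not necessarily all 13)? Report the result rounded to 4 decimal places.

Going from k to k+1 distinct takes a geometric number of draws with mean 13/(13-k).
Sum over k = 0,...,1: E = 13/13 + 13/12 = 2.08333.

2.0833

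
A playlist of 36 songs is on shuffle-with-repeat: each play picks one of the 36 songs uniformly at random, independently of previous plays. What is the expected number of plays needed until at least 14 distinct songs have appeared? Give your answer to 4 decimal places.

17.4149

Going from k to k+1 distinct takes a geometric number of plays with mean 36/(36-k).
Sum over k = 0,...,13: E = 36/36 + 36/35 + 36/34 + ... + 36/24 + 36/23 = 17.41485.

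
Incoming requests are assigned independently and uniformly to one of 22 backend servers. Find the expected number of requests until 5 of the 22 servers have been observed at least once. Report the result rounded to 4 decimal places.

With k distinct servers already seen, the next new one arrives after an expected 22/(22-k) requests.
Sum over k = 0,...,4: E = 22/22 + 22/21 + 22/20 + 22/19 + 22/18 = 5.52774.

5.5277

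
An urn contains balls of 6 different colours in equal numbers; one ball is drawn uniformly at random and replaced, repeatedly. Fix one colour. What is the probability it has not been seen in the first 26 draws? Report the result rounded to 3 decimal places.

0.009

On each draw the fixed colour fails to appear with probability 5/6.
P(still missing after 26) = (5/6)^26 = 0.0087.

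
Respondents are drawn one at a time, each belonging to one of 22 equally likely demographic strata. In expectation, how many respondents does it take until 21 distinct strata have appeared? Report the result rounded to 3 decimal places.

With k distinct strata already seen, the next new one arrives after an expected 22/(22-k) respondents.
Sum over k = 0,...,20: E = 22/22 + 22/21 + 22/20 + ... + 22/3 + 22/2 = 59.1979.

59.198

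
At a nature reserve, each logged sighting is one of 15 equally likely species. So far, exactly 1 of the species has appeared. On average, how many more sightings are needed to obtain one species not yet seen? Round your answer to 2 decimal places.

The number of sightings until the next new species is geometric with success probability 14/15, so its mean is 15/14.
E = 15/14 = 1.071.

1.07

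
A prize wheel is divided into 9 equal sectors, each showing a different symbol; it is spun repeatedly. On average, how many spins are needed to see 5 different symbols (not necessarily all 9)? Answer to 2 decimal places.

6.71

With k distinct symbols already seen, the next new one arrives after an expected 9/(9-k) spins.
Sum over k = 0,...,4: E = 9/9 + 9/8 + 9/7 + 9/6 + 9/5 = 6.711.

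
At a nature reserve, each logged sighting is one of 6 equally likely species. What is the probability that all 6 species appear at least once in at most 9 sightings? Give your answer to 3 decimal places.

0.189

By inclusion–exclusion over which species are missing,
P(all seen) = Σ_{j=0}^{6} (-1)^j C(6,j)((6-j)/6)^9
= 1.0000 - 1.1628 + 0.3902 - 0.0391 + 0.0008 - 0.0000 + 0.0000
= 0.1890.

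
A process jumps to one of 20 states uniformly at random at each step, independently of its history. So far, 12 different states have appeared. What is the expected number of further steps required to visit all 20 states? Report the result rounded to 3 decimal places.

From k distinct to k+1 distinct takes on average 20/(20-k) steps.
Sum over k = 12,...,19: E = 20/8 + 20/7 + 20/6 + ... + 20/2 + 20/1 = 54.3571.

54.357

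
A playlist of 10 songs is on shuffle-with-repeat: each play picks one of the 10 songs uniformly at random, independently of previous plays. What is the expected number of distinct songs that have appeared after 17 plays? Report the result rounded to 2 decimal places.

For each song, P(seen in 17 plays) = 1 - (9/10)^17 = 0.833.
By linearity of expectation, E[distinct seen] = 10·(1 - (9/10)^17) = 8.332.

8.33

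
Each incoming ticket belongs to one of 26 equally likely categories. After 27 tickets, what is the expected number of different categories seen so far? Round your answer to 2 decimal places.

16.98

For each category, P(seen in 27 tickets) = 1 - (25/26)^27 = 0.653.
By linearity of expectation, E[distinct seen] = 26·(1 - (25/26)^27) = 16.983.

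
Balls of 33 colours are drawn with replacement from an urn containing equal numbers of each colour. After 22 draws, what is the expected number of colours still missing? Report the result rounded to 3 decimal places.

16.769

For each colour, P(unseen after 22) = (32/33)^22 = 0.5082.
By linearity of expectation, E[unseen] = 33·(32/33)^22 = 16.7690.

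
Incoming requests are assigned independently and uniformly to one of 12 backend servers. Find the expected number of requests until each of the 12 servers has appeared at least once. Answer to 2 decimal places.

The wait to go from k to k+1 distinct servers is geometric with mean 12/(12-k).
E[T] = 12/12 + 12/11 + 12/10 + ... + 12/2 + 12/1 = 12·H_{12}.
H_{12} = 3.103, so E[T] = 37.239.

37.24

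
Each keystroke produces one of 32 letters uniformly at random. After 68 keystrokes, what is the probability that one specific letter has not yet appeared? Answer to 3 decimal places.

0.115

On each keystroke the fixed letter fails to appear with probability 31/32.
P(still missing after 68) = (31/32)^68 = 0.1155.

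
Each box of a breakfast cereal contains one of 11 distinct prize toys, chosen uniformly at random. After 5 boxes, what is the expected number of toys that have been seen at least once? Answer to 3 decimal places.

For each toy, P(seen in 5 boxes) = 1 - (10/11)^5 = 0.3791.
By linearity of expectation, E[distinct seen] = 11·(1 - (10/11)^5) = 4.1699.

4.170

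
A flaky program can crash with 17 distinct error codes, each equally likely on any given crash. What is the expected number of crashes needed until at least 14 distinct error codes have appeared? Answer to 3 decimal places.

27.306

Going from k to k+1 distinct takes a geometric number of crashes with mean 17/(17-k).
Sum over k = 0,...,13: E = 17/17 + 17/16 + 17/15 + ... + 17/5 + 17/4 = 27.3057.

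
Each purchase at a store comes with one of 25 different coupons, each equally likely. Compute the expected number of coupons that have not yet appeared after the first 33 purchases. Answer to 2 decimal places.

6.50

For each coupon, P(unseen after 33) = (24/25)^33 = 0.260.
By linearity of expectation, E[unseen] = 25·(24/25)^33 = 6.500.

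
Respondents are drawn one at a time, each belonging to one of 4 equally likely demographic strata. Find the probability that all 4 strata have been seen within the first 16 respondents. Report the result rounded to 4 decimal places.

0.9600

Let A_i be the event that stratum i is missing after 16 respondents. By inclusion–exclusion on the A_i,
P(all seen) = Σ_{j=0}^{4} (-1)^j C(4,j)((4-j)/4)^16
= 1.00000 - 0.04009 + 0.00009 - 0.00000 + 0.00000
= 0.96000.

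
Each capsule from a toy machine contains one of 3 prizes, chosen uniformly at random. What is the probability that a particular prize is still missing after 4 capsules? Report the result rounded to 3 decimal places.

Each capsule misses the fixed prize with probability (3-1)/3 = 2/3, independently.
P(still missing after 4) = (2/3)^4 = 0.1975.

0.198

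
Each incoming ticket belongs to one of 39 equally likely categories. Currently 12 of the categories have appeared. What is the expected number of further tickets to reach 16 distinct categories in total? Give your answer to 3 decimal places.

6.129

With k distinct categories already seen, the next new one takes an expected 39/(39-k) tickets.
Sum over k = 12,...,15: E = 39/27 + 39/26 + 39/25 + 39/24 = 6.1294.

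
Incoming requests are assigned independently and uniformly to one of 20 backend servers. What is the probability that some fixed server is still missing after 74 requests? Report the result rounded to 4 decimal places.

0.0225

Each request misses the fixed server with probability (20-1)/20 = 19/20, independently.
P(still missing after 74) = (19/20)^74 = 0.02247.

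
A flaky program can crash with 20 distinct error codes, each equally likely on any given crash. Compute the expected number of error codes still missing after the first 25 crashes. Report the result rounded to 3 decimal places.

For each error code, P(unseen after 25) = (19/20)^25 = 0.2774.
By linearity of expectation, E[unseen] = 20·(19/20)^25 = 5.5478.

5.548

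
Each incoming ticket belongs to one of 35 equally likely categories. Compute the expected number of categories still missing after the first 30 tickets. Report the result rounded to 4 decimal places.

14.6688

For each category, P(unseen after 30) = (34/35)^30 = 0.41911.
By linearity of expectation, E[unseen] = 35·(34/35)^30 = 14.66879.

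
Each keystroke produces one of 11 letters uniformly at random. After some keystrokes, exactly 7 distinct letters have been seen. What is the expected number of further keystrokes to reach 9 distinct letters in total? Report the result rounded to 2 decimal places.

6.42

The wait to go from k to k+1 distinct letters is geometric with mean 11/(11-k).
Sum over k = 7,...,8: E = 11/4 + 11/3 = 6.417.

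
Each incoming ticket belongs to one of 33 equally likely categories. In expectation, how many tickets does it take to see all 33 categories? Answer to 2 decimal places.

After k distinct categories have appeared, the next ticket gives a new one with probability (33-k)/33, so the expected wait for the (k+1)-th is 33/(33-k).
E[T] = 33/33 + 33/32 + 33/31 + ... + 33/2 + 33/1 = 33·H_{33}.
H_{33} = 4.089, so E[T] = 134.930.

134.93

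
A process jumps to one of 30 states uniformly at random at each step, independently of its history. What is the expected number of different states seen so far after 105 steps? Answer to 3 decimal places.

29.147

For each state, P(seen in 105 steps) = 1 - (29/30)^105 = 0.9716.
By linearity of expectation, E[distinct seen] = 30·(1 - (29/30)^105) = 29.1465.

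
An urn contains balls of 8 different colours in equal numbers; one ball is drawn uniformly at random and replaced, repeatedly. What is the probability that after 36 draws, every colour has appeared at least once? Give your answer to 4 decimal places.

0.9355

Let A_i be the event that colour i is missing after 36 draws. By inclusion–exclusion on the A_i,
P(all seen) = Σ_{j=0}^{8} (-1)^j C(8,j)((8-j)/8)^36
= 1.00000 - 0.06537 + 0.00089 - 0.00000 + 0.00000 - 0.00000 + 0.00000 - 0.00000 + 0.00000
= 0.93552.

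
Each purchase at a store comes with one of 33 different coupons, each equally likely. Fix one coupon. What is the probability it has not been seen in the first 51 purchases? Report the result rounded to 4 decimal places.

0.2082

Each purchase misses the fixed coupon with probability (33-1)/33 = 32/33, independently.
P(still missing after 51) = (32/33)^51 = 0.20818.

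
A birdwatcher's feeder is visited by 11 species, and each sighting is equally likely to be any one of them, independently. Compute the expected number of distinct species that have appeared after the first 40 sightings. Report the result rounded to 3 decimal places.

For each species, P(seen in 40 sightings) = 1 - (10/11)^40 = 0.9779.
By linearity of expectation, E[distinct seen] = 11·(1 - (10/11)^40) = 10.7570.

10.757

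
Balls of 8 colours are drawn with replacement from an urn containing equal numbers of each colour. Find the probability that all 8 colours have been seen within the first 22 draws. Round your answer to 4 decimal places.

Let A_i be the event that colour i is missing after 22 draws. By inclusion–exclusion on the A_i,
P(all seen) = Σ_{j=0}^{8} (-1)^j C(8,j)((8-j)/8)^22
= 1.00000 - 0.42390 + 0.04995 - 0.00181 + 0.00002 - 0.00000 + 0.00000 - 0.00000 + 0.00000
= 0.62425.

0.6243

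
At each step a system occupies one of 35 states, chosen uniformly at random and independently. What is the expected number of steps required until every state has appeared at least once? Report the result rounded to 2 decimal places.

Split into phases: going from k distinct to k+1 distinct takes on average 35/(35-k) steps.
E[T] = 35/35 + 35/34 + 35/33 + ... + 35/2 + 35/1 = 35·H_{35}.
H_{35} = 4.147, so E[T] = 145.137.

145.14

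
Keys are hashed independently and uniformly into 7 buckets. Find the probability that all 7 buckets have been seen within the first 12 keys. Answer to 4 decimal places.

Let A_i be the event that bucket i is missing after 12 keys. By inclusion–exclusion on the A_i,
P(all seen) = Σ_{j=0}^{7} (-1)^j C(7,j)((7-j)/7)^12
= 1.00000 - 1.10087 + 0.37041 - 0.04242 + 0.00134 - 0.00001 + 0.00000 - 0.00000
= 0.22845.

0.2285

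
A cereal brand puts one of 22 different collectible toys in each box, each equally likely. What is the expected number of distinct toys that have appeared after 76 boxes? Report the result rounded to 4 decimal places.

21.3588

For each toy, P(seen in 76 boxes) = 1 - (21/22)^76 = 0.97086.
By linearity of expectation, E[distinct seen] = 22·(1 - (21/22)^76) = 21.35884.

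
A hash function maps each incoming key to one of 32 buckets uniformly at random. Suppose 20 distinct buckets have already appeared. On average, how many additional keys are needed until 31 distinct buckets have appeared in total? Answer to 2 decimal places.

With k distinct buckets already seen, the next new one takes an expected 32/(32-k) keys.
Sum over k = 20,...,30: E = 32/12 + 32/11 + 32/10 + ... + 32/3 + 32/2 = 67.303.

67.30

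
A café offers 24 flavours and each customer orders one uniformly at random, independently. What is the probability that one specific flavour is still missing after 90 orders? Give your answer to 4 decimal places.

0.0217

Each order misses the fixed flavour with probability (24-1)/24 = 23/24, independently.
P(still missing after 90) = (23/24)^90 = 0.02170.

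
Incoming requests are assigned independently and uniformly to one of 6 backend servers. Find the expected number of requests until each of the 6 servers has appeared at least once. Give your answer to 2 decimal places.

Split into phases: going from k distinct to k+1 distinct takes on average 6/(6-k) requests.
E[T] = 6/6 + 6/5 + 6/4 + 6/3 + 6/2 + 6/1 = 6·H_{6}.
H_{6} = 2.450, so E[T] = 14.700.

14.70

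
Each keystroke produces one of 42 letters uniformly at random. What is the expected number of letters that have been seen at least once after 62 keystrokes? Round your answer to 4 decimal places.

32.5726

For each letter, P(seen in 62 keystrokes) = 1 - (41/42)^62 = 0.77554.
By linearity of expectation, E[distinct seen] = 42·(1 - (41/42)^62) = 32.57259.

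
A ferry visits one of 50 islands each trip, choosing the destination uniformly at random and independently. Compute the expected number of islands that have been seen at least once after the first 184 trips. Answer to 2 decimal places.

48.79

For each island, P(seen in 184 trips) = 1 - (49/50)^184 = 0.976.
By linearity of expectation, E[distinct seen] = 50·(1 - (49/50)^184) = 48.785.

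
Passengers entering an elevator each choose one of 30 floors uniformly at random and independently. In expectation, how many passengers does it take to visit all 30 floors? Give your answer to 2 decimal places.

119.85

Split into phases: going from k distinct to k+1 distinct takes on average 30/(30-k) passengers.
E[T] = 30/30 + 30/29 + 30/28 + ... + 30/2 + 30/1 = 30·H_{30}.
H_{30} = 3.995, so E[T] = 119.850.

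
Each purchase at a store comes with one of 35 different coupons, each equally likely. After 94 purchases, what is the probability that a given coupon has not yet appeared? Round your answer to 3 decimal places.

Each purchase misses the fixed coupon with probability (35-1)/35 = 34/35, independently.
P(still missing after 94) = (34/35)^94 = 0.0656.

0.066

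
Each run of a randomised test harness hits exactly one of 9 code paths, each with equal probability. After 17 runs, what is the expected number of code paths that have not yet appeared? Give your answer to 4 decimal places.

For each code path, P(unseen after 17) = (8/9)^17 = 0.13502.
By linearity of expectation, E[unseen] = 9·(8/9)^17 = 1.21521.

1.2152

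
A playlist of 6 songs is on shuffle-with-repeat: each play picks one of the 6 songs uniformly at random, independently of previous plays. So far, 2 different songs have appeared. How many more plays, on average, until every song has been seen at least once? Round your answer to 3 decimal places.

12.500

The wait to go from k to k+1 distinct songs is geometric with mean 6/(6-k).
Sum over k = 2,...,5: E = 6/4 + 6/3 + 6/2 + 6/1 = 12.5000.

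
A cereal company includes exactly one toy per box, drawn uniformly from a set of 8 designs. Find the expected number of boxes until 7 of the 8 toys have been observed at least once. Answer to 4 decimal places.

With k distinct toys already seen, the next new one arrives after an expected 8/(8-k) boxes.
Sum over k = 0,...,6: E = 8/8 + 8/7 + 8/6 + ... + 8/3 + 8/2 = 13.74286.

13.7429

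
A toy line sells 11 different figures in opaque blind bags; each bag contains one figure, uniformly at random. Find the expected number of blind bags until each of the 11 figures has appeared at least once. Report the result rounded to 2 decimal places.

The wait to go from k to k+1 distinct figures is geometric with mean 11/(11-k).
E[T] = 11/11 + 11/10 + 11/9 + ... + 11/2 + 11/1 = 11·H_{11}.
H_{11} = 3.020, so E[T] = 33.219.

33.22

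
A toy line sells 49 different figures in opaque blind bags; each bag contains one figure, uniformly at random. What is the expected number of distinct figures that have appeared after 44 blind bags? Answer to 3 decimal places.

For each figure, P(seen in 44 blind bags) = 1 - (48/49)^44 = 0.5964.
By linearity of expectation, E[distinct seen] = 49·(1 - (48/49)^44) = 29.2220.

29.222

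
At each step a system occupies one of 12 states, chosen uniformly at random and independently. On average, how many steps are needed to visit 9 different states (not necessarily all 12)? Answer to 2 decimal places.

With k distinct states already seen, the next new one arrives after an expected 12/(12-k) steps.
Sum over k = 0,...,8: E = 12/12 + 12/11 + 12/10 + ... + 12/5 + 12/4 = 15.239.

15.24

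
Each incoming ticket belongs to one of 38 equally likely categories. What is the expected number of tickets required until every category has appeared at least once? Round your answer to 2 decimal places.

160.66

The wait to go from k to k+1 distinct categories is geometric with mean 38/(38-k).
E[T] = 38/38 + 38/37 + 38/36 + ... + 38/2 + 38/1 = 38·H_{38}.
H_{38} = 4.228, so E[T] = 160.660.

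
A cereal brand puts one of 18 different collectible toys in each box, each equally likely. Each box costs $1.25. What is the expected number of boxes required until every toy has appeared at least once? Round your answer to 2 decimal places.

Split into phases: going from k distinct to k+1 distinct takes on average 18/(18-k) boxes.
E[T] = 18/18 + 18/17 + 18/16 + ... + 18/2 + 18/1 = 18·H_{18}.
H_{18} = 3.495, so E[T] = 62.912.

62.91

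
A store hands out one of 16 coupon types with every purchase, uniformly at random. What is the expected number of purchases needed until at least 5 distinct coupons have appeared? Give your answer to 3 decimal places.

5.774

Going from k to k+1 distinct takes a geometric number of purchases with mean 16/(16-k).
Sum over k = 0,...,4: E = 16/16 + 16/15 + 16/14 + 16/13 + 16/12 = 5.7736.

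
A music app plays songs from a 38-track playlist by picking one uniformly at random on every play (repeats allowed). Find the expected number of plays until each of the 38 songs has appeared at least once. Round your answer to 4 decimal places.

160.6603

The wait to go from k to k+1 distinct songs is geometric with mean 38/(38-k).
E[T] = 38/38 + 38/37 + 38/36 + ... + 38/2 + 38/1 = 38·H_{38}.
H_{38} = 4.22790, so E[T] = 160.66028.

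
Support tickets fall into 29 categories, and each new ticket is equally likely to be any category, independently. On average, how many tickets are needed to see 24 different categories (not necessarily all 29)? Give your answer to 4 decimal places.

48.6713

Going from k to k+1 distinct takes a geometric number of tickets with mean 29/(29-k).
Sum over k = 0,...,23: E = 29/29 + 29/28 + 29/27 + ... + 29/7 + 29/6 = 48.67129.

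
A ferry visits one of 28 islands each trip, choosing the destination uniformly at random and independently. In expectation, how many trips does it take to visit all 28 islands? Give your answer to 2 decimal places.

The wait to go from k to k+1 distinct islands is geometric with mean 28/(28-k).
E[T] = 28/28 + 28/27 + 28/26 + ... + 28/2 + 28/1 = 28·H_{28}.
H_{28} = 3.927, so E[T] = 109.961.

109.96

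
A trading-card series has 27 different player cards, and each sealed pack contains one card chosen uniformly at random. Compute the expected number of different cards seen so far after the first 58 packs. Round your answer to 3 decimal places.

For each card, P(seen in 58 packs) = 1 - (26/27)^58 = 0.8880.
By linearity of expectation, E[distinct seen] = 27·(1 - (26/27)^58) = 23.9750.

23.975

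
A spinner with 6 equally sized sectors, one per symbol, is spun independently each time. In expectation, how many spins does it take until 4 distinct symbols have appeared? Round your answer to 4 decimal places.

5.7000

Going from k to k+1 distinct takes a geometric number of spins with mean 6/(6-k).
Sum over k = 0,...,3: E = 6/6 + 6/5 + 6/4 + 6/3 = 5.70000.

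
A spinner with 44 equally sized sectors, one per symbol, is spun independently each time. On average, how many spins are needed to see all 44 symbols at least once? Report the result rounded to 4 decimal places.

After k distinct symbols have appeared, the next spin gives a new one with probability (44-k)/44, so the expected wait for the (k+1)-th is 44/(44-k).
E[T] = 44/44 + 44/43 + 44/42 + ... + 44/2 + 44/1 = 44·H_{44}.
H_{44} = 4.37273, so E[T] = 192.39994.

192.3999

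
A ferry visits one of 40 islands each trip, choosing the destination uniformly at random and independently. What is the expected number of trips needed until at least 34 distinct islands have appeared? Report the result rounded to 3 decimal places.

With k distinct islands already seen, the next new one arrives after an expected 40/(40-k) trips.
Sum over k = 0,...,33: E = 40/40 + 40/39 + 40/38 + ... + 40/8 + 40/7 = 73.1417.

73.142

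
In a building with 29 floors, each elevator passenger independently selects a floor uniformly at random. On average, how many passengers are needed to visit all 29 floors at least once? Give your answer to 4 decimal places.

The wait to go from k to k+1 distinct floors is geometric with mean 29/(29-k).
E[T] = 29/29 + 29/28 + 29/27 + ... + 29/2 + 29/1 = 29·H_{29}.
H_{29} = 3.96165, so E[T] = 114.88796.

114.8880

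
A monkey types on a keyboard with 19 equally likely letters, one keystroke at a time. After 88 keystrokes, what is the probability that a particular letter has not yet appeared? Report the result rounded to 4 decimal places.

0.0086

On each keystroke the fixed letter fails to appear with probability 18/19.
P(still missing after 88) = (18/19)^88 = 0.00858.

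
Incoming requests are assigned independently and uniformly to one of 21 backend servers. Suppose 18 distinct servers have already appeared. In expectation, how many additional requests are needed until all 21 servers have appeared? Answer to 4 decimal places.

38.5000

The wait to go from k to k+1 distinct servers is geometric with mean 21/(21-k).
Sum over k = 18,...,20: E = 21/3 + 21/2 + 21/1 = 38.50000.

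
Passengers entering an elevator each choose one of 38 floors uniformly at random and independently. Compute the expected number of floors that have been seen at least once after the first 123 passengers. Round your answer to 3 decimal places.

For each floor, P(seen in 123 passengers) = 1 - (37/38)^123 = 0.9624.
By linearity of expectation, E[distinct seen] = 38·(1 - (37/38)^123) = 36.5704.

36.570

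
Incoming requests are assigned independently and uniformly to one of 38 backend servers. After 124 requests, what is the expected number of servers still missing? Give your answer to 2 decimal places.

1.39

For each server, P(unseen after 124) = (37/38)^124 = 0.037.
By linearity of expectation, E[unseen] = 38·(37/38)^124 = 1.392.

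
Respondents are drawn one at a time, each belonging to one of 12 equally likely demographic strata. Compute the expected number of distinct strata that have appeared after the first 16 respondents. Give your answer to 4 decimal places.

For each stratum, P(seen in 16 respondents) = 1 - (11/12)^16 = 0.75147.
By linearity of expectation, E[distinct seen] = 12·(1 - (11/12)^16) = 9.01761.

9.0176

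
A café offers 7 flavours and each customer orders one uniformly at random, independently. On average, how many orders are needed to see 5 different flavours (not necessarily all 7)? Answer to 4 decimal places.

7.6500

Going from k to k+1 distinct takes a geometric number of orders with mean 7/(7-k).
Sum over k = 0,...,4: E = 7/7 + 7/6 + 7/5 + 7/4 + 7/3 = 7.65000.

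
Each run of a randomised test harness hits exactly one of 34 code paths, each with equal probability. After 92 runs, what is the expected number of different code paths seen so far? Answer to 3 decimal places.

For each code path, P(seen in 92 runs) = 1 - (33/34)^92 = 0.9358.
By linearity of expectation, E[distinct seen] = 34·(1 - (33/34)^92) = 31.8188.

31.819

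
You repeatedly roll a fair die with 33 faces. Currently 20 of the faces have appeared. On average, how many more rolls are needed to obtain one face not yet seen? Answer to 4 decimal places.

2.5385

Each roll yields a new face with probability (33-20)/33 = 13/33, so the wait is geometric with mean 33/13.
E = 33/13 = 2.53846.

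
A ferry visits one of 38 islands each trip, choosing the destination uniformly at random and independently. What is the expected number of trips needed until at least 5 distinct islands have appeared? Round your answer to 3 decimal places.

With k distinct islands already seen, the next new one arrives after an expected 38/(38-k) trips.
Sum over k = 0,...,4: E = 38/38 + 38/37 + 38/36 + 38/35 + 38/34 = 5.2859.

5.286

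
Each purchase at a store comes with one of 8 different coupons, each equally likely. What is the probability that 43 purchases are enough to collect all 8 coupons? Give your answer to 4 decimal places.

By inclusion–exclusion over which coupons are missing,
P(all seen) = Σ_{j=0}^{8} (-1)^j C(8,j)((8-j)/8)^43
= 1.00000 - 0.02567 + 0.00012 - 0.00000 + 0.00000 - 0.00000 + 0.00000 - 0.00000 + 0.00000
= 0.97445.

0.9744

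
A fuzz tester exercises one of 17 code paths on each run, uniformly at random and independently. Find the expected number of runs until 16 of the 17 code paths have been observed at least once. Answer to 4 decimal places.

41.4724

With k distinct code paths already seen, the next new one arrives after an expected 17/(17-k) runs.
Sum over k = 0,...,15: E = 17/17 + 17/16 + 17/15 + ... + 17/3 + 17/2 = 41.47239.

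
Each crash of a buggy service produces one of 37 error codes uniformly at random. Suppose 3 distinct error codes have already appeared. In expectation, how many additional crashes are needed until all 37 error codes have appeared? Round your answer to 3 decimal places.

The wait to go from k to k+1 distinct error codes is geometric with mean 37/(37-k).
Sum over k = 3,...,36: E = 37/34 + 37/33 + 37/32 + ... + 37/2 + 37/1 = 152.3738.

152.374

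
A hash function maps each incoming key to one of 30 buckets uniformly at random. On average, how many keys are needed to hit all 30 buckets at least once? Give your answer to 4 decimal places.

119.8496

After k distinct buckets have appeared, the next key gives a new one with probability (30-k)/30, so the expected wait for the (k+1)-th is 30/(30-k).
E[T] = 30/30 + 30/29 + 30/28 + ... + 30/2 + 30/1 = 30·H_{30}.
H_{30} = 3.99499, so E[T] = 119.84961.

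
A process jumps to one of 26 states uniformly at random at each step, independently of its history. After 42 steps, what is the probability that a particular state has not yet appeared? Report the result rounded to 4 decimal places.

0.1926

Each step misses the fixed state with probability (26-1)/26 = 25/26, independently.
P(still missing after 42) = (25/26)^42 = 0.19257.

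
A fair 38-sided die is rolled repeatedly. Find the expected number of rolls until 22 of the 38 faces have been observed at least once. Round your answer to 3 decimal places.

Going from k to k+1 distinct takes a geometric number of rolls with mean 38/(38-k).
Sum over k = 0,...,21: E = 38/38 + 38/37 + 38/36 + ... + 38/18 + 38/17 = 32.1926.

32.193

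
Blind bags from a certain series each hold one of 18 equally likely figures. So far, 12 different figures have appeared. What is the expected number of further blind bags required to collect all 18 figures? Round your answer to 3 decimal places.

With k distinct figures already seen, the next new one takes an expected 18/(18-k) blind bags.
Sum over k = 12,...,17: E = 18/6 + 18/5 + 18/4 + 18/3 + 18/2 + 18/1 = 44.1000.

44.100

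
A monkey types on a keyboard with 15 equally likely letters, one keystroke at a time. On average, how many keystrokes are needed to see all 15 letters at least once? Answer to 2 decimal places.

After k distinct letters have appeared, the next keystroke gives a new one with probability (15-k)/15, so the expected wait for the (k+1)-th is 15/(15-k).
E[T] = 15/15 + 15/14 + 15/13 + ... + 15/2 + 15/1 = 15·H_{15}.
H_{15} = 3.318, so E[T] = 49.773.

49.77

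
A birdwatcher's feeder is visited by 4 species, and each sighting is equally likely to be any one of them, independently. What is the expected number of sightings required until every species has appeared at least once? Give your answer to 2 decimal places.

8.33

The wait to go from k to k+1 distinct species is geometric with mean 4/(4-k).
E[T] = 4/4 + 4/3 + 4/2 + 4/1 = 4·H_{4}.
H_{4} = 2.083, so E[T] = 8.333.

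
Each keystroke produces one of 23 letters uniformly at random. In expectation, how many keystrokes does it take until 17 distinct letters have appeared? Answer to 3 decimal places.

With k distinct letters already seen, the next new one arrives after an expected 23/(23-k) keystrokes.
Sum over k = 0,...,16: E = 23/23 + 23/22 + 23/21 + ... + 23/8 + 23/7 = 29.5387.

29.539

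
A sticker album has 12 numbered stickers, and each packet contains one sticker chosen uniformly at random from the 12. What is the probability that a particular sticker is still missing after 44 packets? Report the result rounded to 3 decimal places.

Each packet misses the fixed sticker with probability (12-1)/12 = 11/12, independently.
P(still missing after 44) = (11/12)^44 = 0.0217.

0.022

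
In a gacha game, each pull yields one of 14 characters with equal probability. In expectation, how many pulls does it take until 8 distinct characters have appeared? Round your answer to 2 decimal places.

11.22

With k distinct characters already seen, the next new one arrives after an expected 14/(14-k) pulls.
Sum over k = 0,...,7: E = 14/14 + 14/13 + 14/12 + ... + 14/8 + 14/7 = 11.222.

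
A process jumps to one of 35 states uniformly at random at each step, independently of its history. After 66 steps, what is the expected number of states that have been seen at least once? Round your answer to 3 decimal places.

29.834

For each state, P(seen in 66 steps) = 1 - (34/35)^66 = 0.8524.
By linearity of expectation, E[distinct seen] = 35·(1 - (34/35)^66) = 29.8336.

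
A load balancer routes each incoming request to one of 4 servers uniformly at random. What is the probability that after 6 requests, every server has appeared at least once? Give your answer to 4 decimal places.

By inclusion–exclusion over which servers are missing,
P(all seen) = Σ_{j=0}^{4} (-1)^j C(4,j)((4-j)/4)^6
= 1.00000 - 0.71191 + 0.09375 - 0.00098 + 0.00000
= 0.38086.

0.3809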